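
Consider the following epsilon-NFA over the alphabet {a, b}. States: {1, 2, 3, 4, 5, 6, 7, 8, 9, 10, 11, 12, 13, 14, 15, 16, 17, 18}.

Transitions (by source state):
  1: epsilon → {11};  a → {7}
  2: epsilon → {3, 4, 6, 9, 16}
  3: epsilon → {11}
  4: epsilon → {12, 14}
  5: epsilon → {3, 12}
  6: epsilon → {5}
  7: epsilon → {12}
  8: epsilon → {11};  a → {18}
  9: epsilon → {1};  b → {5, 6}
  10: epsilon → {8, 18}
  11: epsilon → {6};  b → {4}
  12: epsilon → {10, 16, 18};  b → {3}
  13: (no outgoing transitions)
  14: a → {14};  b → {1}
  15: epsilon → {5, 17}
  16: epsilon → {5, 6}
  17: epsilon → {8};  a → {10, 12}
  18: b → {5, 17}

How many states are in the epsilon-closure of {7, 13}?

Start with {7, 13}.
From 7 via epsilon: add 12.
From 12 via epsilon: add 10, 16, 18.
From 10 via epsilon: add 8.
From 16 via epsilon: add 5, 6.
From 5 via epsilon: add 3.
From 8 via epsilon: add 11.
epsilon-closure = {3, 5, 6, 7, 8, 10, 11, 12, 13, 16, 18}, which has 11 states.

11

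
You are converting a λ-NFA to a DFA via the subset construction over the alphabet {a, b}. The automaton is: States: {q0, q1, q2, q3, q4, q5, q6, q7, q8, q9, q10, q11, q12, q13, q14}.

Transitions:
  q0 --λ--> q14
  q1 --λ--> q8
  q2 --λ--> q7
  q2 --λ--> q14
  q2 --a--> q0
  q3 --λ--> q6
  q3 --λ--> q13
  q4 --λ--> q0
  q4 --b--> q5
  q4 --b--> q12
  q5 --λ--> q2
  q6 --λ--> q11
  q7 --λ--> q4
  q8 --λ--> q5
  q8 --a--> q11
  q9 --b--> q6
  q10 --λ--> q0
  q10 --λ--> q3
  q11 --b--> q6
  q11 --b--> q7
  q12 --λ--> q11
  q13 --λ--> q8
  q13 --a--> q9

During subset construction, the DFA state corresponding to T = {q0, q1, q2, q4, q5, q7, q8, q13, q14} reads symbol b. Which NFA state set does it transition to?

q4 on b → {q5, q12}.
No b-transition from q0, q1, q2, q5, q7, q8, q13, q14.
Union after reading b: {q5, q12}.
Now take the λ-closure:
From q5 via λ: add q2.
From q12 via λ: add q11.
From q2 via λ: add q7, q14.
From q7 via λ: add q4.
From q4 via λ: add q0.
No new states can be added; the closed set is {q0, q2, q4, q5, q7, q11, q12, q14}.

{q0, q2, q4, q5, q7, q11, q12, q14}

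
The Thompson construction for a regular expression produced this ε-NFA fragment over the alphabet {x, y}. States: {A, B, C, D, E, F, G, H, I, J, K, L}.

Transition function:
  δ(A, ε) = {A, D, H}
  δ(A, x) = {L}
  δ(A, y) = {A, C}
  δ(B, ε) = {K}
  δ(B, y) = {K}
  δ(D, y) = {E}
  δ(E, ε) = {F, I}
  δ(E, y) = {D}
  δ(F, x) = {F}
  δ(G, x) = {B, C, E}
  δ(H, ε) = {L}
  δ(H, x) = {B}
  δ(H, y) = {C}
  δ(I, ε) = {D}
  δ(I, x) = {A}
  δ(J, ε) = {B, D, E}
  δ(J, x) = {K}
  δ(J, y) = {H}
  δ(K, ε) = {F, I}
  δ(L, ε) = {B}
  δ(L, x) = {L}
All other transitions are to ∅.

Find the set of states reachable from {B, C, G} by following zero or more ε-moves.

Start with {B, C, G}.
From B via ε: add K.
From K via ε: add F, I.
From I via ε: add D.
No new states can be added; the closed set is {B, C, D, F, G, I, K}.

{B, C, D, F, G, I, K}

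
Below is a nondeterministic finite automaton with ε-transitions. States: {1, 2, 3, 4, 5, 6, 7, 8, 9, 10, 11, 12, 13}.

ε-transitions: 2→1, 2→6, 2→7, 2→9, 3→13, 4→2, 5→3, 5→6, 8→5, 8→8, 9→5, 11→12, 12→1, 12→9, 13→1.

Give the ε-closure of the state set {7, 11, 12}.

Start with {7, 11, 12}.
From 12 via ε: add 1, 9.
From 9 via ε: add 5.
From 5 via ε: add 3, 6.
From 3 via ε: add 13.
No new states can be added; the closed set is {1, 3, 5, 6, 7, 9, 11, 12, 13}.

{1, 3, 5, 6, 7, 9, 11, 12, 13}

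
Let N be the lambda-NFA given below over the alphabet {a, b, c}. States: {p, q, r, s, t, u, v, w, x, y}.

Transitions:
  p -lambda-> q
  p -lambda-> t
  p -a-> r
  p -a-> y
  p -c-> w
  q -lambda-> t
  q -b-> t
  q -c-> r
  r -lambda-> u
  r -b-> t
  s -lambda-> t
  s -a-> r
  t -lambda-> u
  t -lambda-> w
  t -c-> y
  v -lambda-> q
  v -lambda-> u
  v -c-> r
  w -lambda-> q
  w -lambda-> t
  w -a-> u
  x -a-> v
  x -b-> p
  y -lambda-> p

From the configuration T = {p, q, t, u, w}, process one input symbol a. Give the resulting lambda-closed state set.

{p, q, r, t, u, w, y}

p on a → {r, y}.
w on a → {u}.
No a-transition from q, t, u.
Union after reading a: {r, u, y}.
Now take the lambda-closure:
From y via lambda: add p.
From p via lambda: add q, t.
From t via lambda: add w.
No new states can be added; the closed set is {p, q, r, t, u, w, y}.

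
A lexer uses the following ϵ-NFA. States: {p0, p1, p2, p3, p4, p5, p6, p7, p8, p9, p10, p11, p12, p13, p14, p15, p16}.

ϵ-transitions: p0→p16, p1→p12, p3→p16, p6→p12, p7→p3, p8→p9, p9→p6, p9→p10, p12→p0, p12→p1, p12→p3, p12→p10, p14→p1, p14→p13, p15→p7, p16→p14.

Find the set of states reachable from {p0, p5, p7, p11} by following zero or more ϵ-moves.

Start with {p0, p5, p7, p11}.
From p0 via ϵ: add p16.
From p7 via ϵ: add p3.
From p16 via ϵ: add p14.
From p14 via ϵ: add p1, p13.
From p1 via ϵ: add p12.
From p12 via ϵ: add p10.
No new states can be added; the closed set is {p0, p1, p3, p5, p7, p10, p11, p12, p13, p14, p16}.

{p0, p1, p3, p5, p7, p10, p11, p12, p13, p14, p16}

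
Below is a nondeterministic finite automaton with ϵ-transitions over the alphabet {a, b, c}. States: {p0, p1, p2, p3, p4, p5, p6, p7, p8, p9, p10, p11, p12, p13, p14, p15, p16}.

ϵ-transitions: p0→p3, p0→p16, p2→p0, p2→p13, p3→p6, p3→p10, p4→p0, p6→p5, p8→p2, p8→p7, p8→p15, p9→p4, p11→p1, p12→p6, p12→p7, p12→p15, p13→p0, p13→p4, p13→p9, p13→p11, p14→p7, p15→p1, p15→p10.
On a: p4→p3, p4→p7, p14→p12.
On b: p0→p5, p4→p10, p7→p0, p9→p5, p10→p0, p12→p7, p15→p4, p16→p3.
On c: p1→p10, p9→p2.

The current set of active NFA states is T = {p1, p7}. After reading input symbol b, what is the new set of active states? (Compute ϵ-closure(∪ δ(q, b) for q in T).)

p7 on b → {p0}.
No b-transition from p1.
Union after reading b: {p0}.
Now take the ϵ-closure:
From p0 via ϵ: add p3, p16.
From p3 via ϵ: add p6, p10.
From p6 via ϵ: add p5.
No new states can be added; the closed set is {p0, p3, p5, p6, p10, p16}.

{p0, p3, p5, p6, p10, p16}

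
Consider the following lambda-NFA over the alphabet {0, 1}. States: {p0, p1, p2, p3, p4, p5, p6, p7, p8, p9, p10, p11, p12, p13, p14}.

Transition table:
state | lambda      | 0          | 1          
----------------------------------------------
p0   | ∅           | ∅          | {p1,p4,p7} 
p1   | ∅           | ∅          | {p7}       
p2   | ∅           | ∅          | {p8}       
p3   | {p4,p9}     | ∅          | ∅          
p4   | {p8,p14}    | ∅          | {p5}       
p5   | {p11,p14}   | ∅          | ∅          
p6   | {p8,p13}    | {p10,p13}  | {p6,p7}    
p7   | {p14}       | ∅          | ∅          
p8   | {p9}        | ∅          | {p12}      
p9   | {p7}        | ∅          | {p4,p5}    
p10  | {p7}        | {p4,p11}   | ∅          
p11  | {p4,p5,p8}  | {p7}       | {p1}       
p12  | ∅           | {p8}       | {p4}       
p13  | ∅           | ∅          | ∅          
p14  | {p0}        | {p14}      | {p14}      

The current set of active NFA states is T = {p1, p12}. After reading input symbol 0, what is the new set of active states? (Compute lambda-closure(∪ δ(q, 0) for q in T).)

p12 on 0 → {p8}.
No 0-transition from p1.
Union after reading 0: {p8}.
Now take the lambda-closure:
From p8 via lambda: add p9.
From p9 via lambda: add p7.
From p7 via lambda: add p14.
From p14 via lambda: add p0.
No new states can be added; the closed set is {p0, p7, p8, p9, p14}.

{p0, p7, p8, p9, p14}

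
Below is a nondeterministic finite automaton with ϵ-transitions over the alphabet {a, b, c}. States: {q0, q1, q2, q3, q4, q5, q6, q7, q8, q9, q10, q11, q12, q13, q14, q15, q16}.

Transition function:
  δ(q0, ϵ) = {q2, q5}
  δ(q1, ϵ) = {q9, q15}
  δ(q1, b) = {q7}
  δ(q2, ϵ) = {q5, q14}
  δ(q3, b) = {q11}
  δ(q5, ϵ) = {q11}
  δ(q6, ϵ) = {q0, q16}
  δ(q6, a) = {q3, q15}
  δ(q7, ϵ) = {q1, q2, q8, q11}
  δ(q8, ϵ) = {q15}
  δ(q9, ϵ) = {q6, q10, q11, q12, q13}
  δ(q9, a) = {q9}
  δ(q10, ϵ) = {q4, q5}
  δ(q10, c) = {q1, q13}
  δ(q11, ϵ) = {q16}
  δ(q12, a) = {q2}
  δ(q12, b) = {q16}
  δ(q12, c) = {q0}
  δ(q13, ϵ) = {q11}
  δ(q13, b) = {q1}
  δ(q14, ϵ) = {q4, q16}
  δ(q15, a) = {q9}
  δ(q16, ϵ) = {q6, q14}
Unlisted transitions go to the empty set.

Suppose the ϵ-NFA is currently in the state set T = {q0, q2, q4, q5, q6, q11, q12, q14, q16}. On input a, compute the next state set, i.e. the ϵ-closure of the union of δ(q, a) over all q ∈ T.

q6 on a → {q3, q15}.
q12 on a → {q2}.
No a-transition from q0, q2, q4, q5, q11, q14, q16.
Union after reading a: {q2, q3, q15}.
Now take the ϵ-closure:
From q2 via ϵ: add q5, q14.
From q5 via ϵ: add q11.
From q14 via ϵ: add q4, q16.
From q16 via ϵ: add q6.
From q6 via ϵ: add q0.
No new states can be added; the closed set is {q0, q2, q3, q4, q5, q6, q11, q14, q15, q16}.

{q0, q2, q3, q4, q5, q6, q11, q14, q15, q16}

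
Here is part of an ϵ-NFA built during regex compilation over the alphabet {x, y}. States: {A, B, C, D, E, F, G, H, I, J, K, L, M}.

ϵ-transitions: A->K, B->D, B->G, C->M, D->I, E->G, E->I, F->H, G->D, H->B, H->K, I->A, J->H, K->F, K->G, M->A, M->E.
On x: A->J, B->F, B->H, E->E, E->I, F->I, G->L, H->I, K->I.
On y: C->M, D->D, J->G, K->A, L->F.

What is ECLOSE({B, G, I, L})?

Start with {B, G, I, L}.
From B via ϵ: add D.
From I via ϵ: add A.
From A via ϵ: add K.
From K via ϵ: add F.
From F via ϵ: add H.
No new states can be added; the closed set is {A, B, D, F, G, H, I, K, L}.

{A, B, D, F, G, H, I, K, L}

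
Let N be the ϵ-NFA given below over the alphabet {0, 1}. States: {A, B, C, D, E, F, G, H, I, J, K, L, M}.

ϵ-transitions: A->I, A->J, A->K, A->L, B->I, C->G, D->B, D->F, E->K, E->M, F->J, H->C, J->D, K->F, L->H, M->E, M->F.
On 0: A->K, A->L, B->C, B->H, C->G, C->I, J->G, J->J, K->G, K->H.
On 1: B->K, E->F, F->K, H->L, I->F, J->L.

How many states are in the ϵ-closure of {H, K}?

Start with {H, K}.
From H via ϵ: add C.
From K via ϵ: add F.
From C via ϵ: add G.
From F via ϵ: add J.
From J via ϵ: add D.
From D via ϵ: add B.
From B via ϵ: add I.
ϵ-closure = {B, C, D, F, G, H, I, J, K}, which has 9 states.

9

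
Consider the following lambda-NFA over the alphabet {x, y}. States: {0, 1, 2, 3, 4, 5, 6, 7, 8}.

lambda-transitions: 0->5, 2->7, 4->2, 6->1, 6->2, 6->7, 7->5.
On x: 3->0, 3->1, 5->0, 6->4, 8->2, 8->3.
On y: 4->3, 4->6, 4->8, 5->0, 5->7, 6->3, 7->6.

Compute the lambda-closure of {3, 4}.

{2, 3, 4, 5, 7}

Start with {3, 4}.
From 4 via lambda: add 2.
From 2 via lambda: add 7.
From 7 via lambda: add 5.
No new states can be added; the closed set is {2, 3, 4, 5, 7}.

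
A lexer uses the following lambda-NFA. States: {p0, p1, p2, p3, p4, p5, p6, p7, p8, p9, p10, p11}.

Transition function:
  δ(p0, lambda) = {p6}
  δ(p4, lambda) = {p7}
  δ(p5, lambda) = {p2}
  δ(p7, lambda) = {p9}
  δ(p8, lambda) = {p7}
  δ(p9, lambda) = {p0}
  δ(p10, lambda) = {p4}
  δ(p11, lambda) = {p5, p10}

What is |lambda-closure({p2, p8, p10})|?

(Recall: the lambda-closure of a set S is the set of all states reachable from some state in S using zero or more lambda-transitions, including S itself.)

Start with {p2, p8, p10}.
From p8 via lambda: add p7.
From p10 via lambda: add p4.
From p7 via lambda: add p9.
From p9 via lambda: add p0.
From p0 via lambda: add p6.
lambda-closure = {p0, p2, p4, p6, p7, p8, p9, p10}, which has 8 states.

8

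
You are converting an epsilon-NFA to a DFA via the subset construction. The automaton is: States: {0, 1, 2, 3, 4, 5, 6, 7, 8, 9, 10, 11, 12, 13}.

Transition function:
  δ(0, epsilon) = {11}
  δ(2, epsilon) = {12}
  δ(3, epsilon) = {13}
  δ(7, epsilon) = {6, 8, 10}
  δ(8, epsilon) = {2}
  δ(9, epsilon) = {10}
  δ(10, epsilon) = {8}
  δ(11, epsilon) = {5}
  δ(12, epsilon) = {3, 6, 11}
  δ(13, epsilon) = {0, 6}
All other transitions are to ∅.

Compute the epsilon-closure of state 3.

Start with {3}.
From 3 via epsilon: add 13.
From 13 via epsilon: add 0, 6.
From 0 via epsilon: add 11.
From 11 via epsilon: add 5.
No new states can be added; the closed set is {0, 3, 5, 6, 11, 13}.

{0, 3, 5, 6, 11, 13}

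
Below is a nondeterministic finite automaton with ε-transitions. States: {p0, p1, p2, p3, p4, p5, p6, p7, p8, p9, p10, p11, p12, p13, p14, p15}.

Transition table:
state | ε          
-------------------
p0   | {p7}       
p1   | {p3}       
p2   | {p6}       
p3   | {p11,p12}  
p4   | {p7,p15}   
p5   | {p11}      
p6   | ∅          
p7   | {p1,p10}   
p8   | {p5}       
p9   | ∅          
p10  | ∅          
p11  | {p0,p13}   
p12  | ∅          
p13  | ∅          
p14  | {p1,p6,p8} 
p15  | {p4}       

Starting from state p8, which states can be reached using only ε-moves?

Start with {p8}.
From p8 via ε: add p5.
From p5 via ε: add p11.
From p11 via ε: add p0, p13.
From p0 via ε: add p7.
From p7 via ε: add p1, p10.
From p1 via ε: add p3.
From p3 via ε: add p12.
No new states can be added; the closed set is {p0, p1, p3, p5, p7, p8, p10, p11, p12, p13}.

{p0, p1, p3, p5, p7, p8, p10, p11, p12, p13}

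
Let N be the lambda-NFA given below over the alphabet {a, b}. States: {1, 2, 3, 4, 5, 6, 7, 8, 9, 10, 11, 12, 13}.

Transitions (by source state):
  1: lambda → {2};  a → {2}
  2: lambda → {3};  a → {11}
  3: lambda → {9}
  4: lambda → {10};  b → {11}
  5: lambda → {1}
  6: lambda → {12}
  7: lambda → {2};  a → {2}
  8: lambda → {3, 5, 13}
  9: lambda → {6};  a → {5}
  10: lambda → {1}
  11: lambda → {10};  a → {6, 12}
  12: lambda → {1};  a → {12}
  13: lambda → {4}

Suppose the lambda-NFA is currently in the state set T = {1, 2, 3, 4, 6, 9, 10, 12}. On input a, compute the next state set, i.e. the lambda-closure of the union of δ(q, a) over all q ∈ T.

{1, 2, 3, 5, 6, 9, 10, 11, 12}

1 on a → {2}.
2 on a → {11}.
9 on a → {5}.
12 on a → {12}.
No a-transition from 3, 4, 6, 10.
Union after reading a: {2, 5, 11, 12}.
Now take the lambda-closure:
From 2 via lambda: add 3.
From 5 via lambda: add 1.
From 11 via lambda: add 10.
From 3 via lambda: add 9.
From 9 via lambda: add 6.
No new states can be added; the closed set is {1, 2, 3, 5, 6, 9, 10, 11, 12}.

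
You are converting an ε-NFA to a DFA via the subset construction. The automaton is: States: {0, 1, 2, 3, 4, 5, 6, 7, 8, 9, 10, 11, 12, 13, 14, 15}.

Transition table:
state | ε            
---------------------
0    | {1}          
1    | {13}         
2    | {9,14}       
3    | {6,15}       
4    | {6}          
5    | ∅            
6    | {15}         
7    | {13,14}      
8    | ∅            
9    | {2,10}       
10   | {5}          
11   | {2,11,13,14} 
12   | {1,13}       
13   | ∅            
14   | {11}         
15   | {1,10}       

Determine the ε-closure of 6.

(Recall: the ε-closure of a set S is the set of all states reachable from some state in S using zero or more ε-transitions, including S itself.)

Start with {6}.
From 6 via ε: add 15.
From 15 via ε: add 1, 10.
From 1 via ε: add 13.
From 10 via ε: add 5.
No new states can be added; the closed set is {1, 5, 6, 10, 13, 15}.

{1, 5, 6, 10, 13, 15}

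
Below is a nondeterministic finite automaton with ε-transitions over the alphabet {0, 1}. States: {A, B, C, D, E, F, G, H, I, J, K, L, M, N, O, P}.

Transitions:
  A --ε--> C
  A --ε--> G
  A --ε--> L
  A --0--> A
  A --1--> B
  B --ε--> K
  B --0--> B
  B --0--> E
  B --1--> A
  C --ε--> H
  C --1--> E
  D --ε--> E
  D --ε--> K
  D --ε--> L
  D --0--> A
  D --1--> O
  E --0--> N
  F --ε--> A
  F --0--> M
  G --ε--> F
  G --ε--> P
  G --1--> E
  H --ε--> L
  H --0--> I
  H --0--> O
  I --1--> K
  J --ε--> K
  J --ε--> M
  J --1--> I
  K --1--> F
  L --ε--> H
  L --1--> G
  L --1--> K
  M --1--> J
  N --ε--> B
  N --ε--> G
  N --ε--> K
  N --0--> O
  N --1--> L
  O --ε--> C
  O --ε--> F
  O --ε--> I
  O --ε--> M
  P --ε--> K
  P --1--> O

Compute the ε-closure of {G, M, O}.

{A, C, F, G, H, I, K, L, M, O, P}

Start with {G, M, O}.
From G via ε: add F, P.
From O via ε: add C, I.
From C via ε: add H.
From F via ε: add A.
From P via ε: add K.
From A via ε: add L.
No new states can be added; the closed set is {A, C, F, G, H, I, K, L, M, O, P}.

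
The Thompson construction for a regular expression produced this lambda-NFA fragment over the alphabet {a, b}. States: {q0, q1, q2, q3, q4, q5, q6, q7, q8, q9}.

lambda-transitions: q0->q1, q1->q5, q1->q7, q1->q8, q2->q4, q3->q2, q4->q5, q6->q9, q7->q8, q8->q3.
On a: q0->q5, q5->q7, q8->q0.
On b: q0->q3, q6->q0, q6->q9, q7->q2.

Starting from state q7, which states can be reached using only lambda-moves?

{q2, q3, q4, q5, q7, q8}

Start with {q7}.
From q7 via lambda: add q8.
From q8 via lambda: add q3.
From q3 via lambda: add q2.
From q2 via lambda: add q4.
From q4 via lambda: add q5.
No new states can be added; the closed set is {q2, q3, q4, q5, q7, q8}.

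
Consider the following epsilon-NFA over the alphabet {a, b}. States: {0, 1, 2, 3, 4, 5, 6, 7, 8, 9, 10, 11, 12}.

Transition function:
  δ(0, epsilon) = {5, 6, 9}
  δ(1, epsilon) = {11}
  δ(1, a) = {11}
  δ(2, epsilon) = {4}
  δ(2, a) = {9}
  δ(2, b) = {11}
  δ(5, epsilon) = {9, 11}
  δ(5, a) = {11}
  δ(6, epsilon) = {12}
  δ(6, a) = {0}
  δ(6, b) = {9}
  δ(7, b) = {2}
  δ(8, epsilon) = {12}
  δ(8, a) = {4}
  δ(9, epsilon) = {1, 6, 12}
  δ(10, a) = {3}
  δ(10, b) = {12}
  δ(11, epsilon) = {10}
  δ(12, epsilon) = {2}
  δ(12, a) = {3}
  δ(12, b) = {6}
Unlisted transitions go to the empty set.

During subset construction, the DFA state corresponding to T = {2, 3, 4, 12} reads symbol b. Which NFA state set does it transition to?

2 on b → {11}.
12 on b → {6}.
No b-transition from 3, 4.
Union after reading b: {6, 11}.
Now take the epsilon-closure:
From 6 via epsilon: add 12.
From 11 via epsilon: add 10.
From 12 via epsilon: add 2.
From 2 via epsilon: add 4.
No new states can be added; the closed set is {2, 4, 6, 10, 11, 12}.

{2, 4, 6, 10, 11, 12}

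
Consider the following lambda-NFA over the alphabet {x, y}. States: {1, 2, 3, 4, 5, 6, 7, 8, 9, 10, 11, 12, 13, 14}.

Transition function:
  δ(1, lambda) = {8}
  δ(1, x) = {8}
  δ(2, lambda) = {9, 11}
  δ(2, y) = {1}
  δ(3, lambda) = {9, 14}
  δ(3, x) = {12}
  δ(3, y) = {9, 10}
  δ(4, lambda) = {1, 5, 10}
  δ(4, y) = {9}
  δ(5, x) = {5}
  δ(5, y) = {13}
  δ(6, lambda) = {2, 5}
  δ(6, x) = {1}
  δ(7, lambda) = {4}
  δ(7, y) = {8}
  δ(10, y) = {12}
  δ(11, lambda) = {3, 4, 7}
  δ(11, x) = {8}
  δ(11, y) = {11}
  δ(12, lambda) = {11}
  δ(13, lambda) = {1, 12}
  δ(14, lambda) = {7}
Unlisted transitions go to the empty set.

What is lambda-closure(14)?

{1, 4, 5, 7, 8, 10, 14}

Start with {14}.
From 14 via lambda: add 7.
From 7 via lambda: add 4.
From 4 via lambda: add 1, 5, 10.
From 1 via lambda: add 8.
No new states can be added; the closed set is {1, 4, 5, 7, 8, 10, 14}.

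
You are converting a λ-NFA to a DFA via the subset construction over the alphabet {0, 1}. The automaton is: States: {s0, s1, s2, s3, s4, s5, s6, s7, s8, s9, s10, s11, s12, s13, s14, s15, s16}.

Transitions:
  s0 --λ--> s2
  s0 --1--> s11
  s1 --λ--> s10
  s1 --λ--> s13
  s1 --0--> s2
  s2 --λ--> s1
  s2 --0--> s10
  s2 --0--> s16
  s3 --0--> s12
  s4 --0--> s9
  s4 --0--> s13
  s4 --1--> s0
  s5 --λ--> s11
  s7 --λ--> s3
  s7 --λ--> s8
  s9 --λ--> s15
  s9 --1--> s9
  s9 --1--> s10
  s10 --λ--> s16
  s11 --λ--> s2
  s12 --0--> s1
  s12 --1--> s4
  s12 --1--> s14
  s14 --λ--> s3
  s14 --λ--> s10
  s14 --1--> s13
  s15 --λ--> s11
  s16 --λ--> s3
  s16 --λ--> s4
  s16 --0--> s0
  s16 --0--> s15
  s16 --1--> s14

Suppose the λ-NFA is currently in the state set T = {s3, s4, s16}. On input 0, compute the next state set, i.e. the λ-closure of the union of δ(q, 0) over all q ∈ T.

{s0, s1, s2, s3, s4, s9, s10, s11, s12, s13, s15, s16}

s3 on 0 → {s12}.
s4 on 0 → {s9, s13}.
s16 on 0 → {s0, s15}.
Union after reading 0: {s0, s9, s12, s13, s15}.
Now take the λ-closure:
From s0 via λ: add s2.
From s15 via λ: add s11.
From s2 via λ: add s1.
From s1 via λ: add s10.
From s10 via λ: add s16.
From s16 via λ: add s3, s4.
No new states can be added; the closed set is {s0, s1, s2, s3, s4, s9, s10, s11, s12, s13, s15, s16}.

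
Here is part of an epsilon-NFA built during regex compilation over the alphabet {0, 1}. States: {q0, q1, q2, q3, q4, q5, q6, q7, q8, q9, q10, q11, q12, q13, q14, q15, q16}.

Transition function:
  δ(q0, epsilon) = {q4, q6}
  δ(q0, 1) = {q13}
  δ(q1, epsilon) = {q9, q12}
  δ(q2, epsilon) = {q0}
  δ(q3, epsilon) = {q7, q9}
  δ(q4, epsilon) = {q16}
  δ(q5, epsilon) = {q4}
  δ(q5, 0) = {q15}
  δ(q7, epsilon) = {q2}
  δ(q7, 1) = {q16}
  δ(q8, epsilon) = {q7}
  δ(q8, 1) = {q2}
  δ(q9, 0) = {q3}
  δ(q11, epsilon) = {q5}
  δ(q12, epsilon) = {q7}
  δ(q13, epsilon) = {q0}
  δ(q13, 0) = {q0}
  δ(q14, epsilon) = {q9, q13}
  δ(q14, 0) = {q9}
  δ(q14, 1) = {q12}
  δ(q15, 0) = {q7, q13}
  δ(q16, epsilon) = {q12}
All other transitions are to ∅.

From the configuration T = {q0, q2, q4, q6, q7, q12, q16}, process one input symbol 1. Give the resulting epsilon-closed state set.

{q0, q2, q4, q6, q7, q12, q13, q16}

q0 on 1 → {q13}.
q7 on 1 → {q16}.
No 1-transition from q2, q4, q6, q12, q16.
Union after reading 1: {q13, q16}.
Now take the epsilon-closure:
From q13 via epsilon: add q0.
From q16 via epsilon: add q12.
From q0 via epsilon: add q4, q6.
From q12 via epsilon: add q7.
From q7 via epsilon: add q2.
No new states can be added; the closed set is {q0, q2, q4, q6, q7, q12, q13, q16}.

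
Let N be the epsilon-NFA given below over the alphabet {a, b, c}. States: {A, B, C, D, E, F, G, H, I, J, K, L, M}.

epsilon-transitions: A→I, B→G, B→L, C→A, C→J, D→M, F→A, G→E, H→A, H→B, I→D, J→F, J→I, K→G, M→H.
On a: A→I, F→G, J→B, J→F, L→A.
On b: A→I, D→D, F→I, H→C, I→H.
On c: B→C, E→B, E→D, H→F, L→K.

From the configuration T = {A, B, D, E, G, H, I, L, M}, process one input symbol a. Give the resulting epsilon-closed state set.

{A, B, D, E, G, H, I, L, M}

A on a → {I}.
L on a → {A}.
No a-transition from B, D, E, G, H, I, M.
Union after reading a: {A, I}.
Now take the epsilon-closure:
From I via epsilon: add D.
From D via epsilon: add M.
From M via epsilon: add H.
From H via epsilon: add B.
From B via epsilon: add G, L.
From G via epsilon: add E.
No new states can be added; the closed set is {A, B, D, E, G, H, I, L, M}.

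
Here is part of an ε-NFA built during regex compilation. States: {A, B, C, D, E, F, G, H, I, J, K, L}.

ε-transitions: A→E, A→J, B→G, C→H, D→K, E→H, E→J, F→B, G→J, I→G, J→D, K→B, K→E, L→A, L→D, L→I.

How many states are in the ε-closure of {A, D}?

Start with {A, D}.
From A via ε: add E, J.
From D via ε: add K.
From E via ε: add H.
From K via ε: add B.
From B via ε: add G.
ε-closure = {A, B, D, E, G, H, J, K}, which has 8 states.

8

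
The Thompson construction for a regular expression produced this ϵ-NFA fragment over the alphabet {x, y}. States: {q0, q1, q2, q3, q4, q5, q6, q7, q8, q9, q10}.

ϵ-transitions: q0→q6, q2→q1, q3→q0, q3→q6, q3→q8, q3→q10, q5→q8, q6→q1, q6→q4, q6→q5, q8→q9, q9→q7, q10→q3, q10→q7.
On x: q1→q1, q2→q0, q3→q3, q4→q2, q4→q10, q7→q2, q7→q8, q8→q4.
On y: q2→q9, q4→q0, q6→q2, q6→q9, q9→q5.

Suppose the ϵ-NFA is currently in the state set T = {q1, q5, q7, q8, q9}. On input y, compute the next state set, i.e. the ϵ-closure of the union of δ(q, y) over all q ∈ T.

{q5, q7, q8, q9}

q9 on y → {q5}.
No y-transition from q1, q5, q7, q8.
Union after reading y: {q5}.
Now take the ϵ-closure:
From q5 via ϵ: add q8.
From q8 via ϵ: add q9.
From q9 via ϵ: add q7.
No new states can be added; the closed set is {q5, q7, q8, q9}.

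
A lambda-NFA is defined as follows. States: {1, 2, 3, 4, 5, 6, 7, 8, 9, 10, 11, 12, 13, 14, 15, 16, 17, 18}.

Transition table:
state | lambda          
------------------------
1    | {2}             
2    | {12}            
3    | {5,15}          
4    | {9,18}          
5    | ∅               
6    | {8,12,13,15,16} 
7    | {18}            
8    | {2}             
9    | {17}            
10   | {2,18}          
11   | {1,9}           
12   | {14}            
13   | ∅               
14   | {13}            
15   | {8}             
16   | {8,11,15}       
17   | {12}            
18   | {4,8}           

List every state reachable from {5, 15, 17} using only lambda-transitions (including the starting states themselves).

{2, 5, 8, 12, 13, 14, 15, 17}

Start with {5, 15, 17}.
From 15 via lambda: add 8.
From 17 via lambda: add 12.
From 8 via lambda: add 2.
From 12 via lambda: add 14.
From 14 via lambda: add 13.
No new states can be added; the closed set is {2, 5, 8, 12, 13, 14, 15, 17}.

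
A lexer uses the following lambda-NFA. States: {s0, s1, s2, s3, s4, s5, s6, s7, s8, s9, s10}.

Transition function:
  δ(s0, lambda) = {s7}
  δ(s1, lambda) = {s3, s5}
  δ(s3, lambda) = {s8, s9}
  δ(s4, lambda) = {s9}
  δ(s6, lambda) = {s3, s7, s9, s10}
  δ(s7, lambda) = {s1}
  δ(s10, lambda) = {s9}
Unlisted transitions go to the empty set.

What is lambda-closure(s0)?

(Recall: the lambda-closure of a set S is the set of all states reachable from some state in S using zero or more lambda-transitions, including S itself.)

{s0, s1, s3, s5, s7, s8, s9}

Start with {s0}.
From s0 via lambda: add s7.
From s7 via lambda: add s1.
From s1 via lambda: add s3, s5.
From s3 via lambda: add s8, s9.
No new states can be added; the closed set is {s0, s1, s3, s5, s7, s8, s9}.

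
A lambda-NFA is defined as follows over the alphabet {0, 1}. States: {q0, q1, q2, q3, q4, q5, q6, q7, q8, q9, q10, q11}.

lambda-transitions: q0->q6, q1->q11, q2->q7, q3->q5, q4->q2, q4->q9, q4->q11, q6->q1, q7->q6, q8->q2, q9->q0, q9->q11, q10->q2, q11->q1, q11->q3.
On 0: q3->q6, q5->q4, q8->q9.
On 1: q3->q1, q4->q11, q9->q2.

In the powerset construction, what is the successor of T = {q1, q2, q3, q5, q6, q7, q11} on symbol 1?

q3 on 1 → {q1}.
No 1-transition from q1, q2, q5, q6, q7, q11.
Union after reading 1: {q1}.
Now take the lambda-closure:
From q1 via lambda: add q11.
From q11 via lambda: add q3.
From q3 via lambda: add q5.
No new states can be added; the closed set is {q1, q3, q5, q11}.

{q1, q3, q5, q11}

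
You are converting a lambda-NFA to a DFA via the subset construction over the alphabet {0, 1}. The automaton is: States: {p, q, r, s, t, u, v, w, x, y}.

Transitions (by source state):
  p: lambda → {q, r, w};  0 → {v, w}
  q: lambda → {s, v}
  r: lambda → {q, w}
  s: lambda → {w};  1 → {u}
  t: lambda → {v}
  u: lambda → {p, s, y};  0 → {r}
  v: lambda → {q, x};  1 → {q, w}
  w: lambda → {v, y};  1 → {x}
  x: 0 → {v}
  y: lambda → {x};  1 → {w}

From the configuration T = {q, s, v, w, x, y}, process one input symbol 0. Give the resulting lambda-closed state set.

x on 0 → {v}.
No 0-transition from q, s, v, w, y.
Union after reading 0: {v}.
Now take the lambda-closure:
From v via lambda: add q, x.
From q via lambda: add s.
From s via lambda: add w.
From w via lambda: add y.
No new states can be added; the closed set is {q, s, v, w, x, y}.

{q, s, v, w, x, y}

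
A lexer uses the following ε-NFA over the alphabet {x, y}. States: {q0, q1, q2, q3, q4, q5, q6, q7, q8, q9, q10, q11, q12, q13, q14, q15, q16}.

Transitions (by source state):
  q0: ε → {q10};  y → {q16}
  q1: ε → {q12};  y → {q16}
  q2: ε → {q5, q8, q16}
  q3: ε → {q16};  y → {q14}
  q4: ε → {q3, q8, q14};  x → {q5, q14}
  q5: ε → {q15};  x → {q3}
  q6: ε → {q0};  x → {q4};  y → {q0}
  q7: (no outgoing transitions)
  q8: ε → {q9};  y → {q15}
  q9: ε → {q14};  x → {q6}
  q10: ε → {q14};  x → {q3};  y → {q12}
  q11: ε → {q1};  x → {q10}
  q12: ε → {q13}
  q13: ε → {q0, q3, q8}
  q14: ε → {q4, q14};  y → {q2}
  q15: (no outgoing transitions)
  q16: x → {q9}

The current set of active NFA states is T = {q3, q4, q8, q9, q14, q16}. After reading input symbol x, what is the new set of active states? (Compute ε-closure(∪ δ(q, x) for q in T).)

q4 on x → {q5, q14}.
q9 on x → {q6}.
q16 on x → {q9}.
No x-transition from q3, q8, q14.
Union after reading x: {q5, q6, q9, q14}.
Now take the ε-closure:
From q5 via ε: add q15.
From q6 via ε: add q0.
From q14 via ε: add q4.
From q0 via ε: add q10.
From q4 via ε: add q3, q8.
From q3 via ε: add q16.
No new states can be added; the closed set is {q0, q3, q4, q5, q6, q8, q9, q10, q14, q15, q16}.

{q0, q3, q4, q5, q6, q8, q9, q10, q14, q15, q16}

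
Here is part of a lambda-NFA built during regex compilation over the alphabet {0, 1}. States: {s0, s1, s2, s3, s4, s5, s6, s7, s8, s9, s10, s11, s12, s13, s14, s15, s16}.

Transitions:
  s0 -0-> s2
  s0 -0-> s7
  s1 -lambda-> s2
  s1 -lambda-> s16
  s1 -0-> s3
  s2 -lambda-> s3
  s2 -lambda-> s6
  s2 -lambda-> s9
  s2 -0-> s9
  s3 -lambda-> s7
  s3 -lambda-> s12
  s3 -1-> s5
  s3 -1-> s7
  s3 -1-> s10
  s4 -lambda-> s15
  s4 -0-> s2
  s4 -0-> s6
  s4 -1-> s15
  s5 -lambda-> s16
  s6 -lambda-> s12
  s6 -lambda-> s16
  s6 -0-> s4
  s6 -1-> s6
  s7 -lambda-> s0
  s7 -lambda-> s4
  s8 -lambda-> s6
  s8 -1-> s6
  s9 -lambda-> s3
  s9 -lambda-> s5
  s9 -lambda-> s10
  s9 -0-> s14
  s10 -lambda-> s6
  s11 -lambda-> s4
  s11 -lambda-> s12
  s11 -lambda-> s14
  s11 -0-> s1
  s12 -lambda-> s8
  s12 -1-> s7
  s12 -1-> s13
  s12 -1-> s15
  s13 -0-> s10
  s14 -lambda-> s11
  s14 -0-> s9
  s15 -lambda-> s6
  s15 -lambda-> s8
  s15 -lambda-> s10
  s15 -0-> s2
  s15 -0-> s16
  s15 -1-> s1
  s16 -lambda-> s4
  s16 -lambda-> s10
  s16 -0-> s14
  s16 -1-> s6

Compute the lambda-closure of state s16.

Start with {s16}.
From s16 via lambda: add s4, s10.
From s4 via lambda: add s15.
From s10 via lambda: add s6.
From s6 via lambda: add s12.
From s15 via lambda: add s8.
No new states can be added; the closed set is {s4, s6, s8, s10, s12, s15, s16}.

{s4, s6, s8, s10, s12, s15, s16}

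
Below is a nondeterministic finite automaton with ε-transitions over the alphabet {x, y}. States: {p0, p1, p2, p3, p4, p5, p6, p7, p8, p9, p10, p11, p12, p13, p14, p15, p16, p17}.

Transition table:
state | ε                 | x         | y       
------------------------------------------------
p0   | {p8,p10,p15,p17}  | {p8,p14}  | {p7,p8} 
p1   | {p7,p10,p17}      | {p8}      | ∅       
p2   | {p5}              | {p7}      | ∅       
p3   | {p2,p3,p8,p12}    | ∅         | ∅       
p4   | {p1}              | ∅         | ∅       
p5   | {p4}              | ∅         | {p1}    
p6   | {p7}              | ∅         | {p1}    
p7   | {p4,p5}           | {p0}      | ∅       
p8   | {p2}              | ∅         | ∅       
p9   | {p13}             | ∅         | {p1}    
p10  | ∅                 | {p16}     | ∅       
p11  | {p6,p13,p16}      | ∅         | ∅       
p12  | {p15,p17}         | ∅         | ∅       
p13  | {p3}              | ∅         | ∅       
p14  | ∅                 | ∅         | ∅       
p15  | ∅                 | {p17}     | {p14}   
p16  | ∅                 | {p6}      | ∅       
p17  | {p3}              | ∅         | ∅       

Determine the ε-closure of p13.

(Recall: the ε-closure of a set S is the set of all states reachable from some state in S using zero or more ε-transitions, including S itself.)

Start with {p13}.
From p13 via ε: add p3.
From p3 via ε: add p2, p8, p12.
From p2 via ε: add p5.
From p12 via ε: add p15, p17.
From p5 via ε: add p4.
From p4 via ε: add p1.
From p1 via ε: add p7, p10.
No new states can be added; the closed set is {p1, p2, p3, p4, p5, p7, p8, p10, p12, p13, p15, p17}.

{p1, p2, p3, p4, p5, p7, p8, p10, p12, p13, p15, p17}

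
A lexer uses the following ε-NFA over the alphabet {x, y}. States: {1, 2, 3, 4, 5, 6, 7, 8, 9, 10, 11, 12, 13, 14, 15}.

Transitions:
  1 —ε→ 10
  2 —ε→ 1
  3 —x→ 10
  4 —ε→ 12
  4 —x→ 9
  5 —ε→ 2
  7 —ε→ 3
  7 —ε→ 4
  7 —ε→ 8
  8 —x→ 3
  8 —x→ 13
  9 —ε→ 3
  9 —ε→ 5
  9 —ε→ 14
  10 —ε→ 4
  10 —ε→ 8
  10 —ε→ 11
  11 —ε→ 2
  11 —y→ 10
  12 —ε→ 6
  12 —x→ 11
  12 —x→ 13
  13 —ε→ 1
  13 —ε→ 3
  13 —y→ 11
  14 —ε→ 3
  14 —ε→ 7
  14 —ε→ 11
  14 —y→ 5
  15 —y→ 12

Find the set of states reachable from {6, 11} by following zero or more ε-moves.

Start with {6, 11}.
From 11 via ε: add 2.
From 2 via ε: add 1.
From 1 via ε: add 10.
From 10 via ε: add 4, 8.
From 4 via ε: add 12.
No new states can be added; the closed set is {1, 2, 4, 6, 8, 10, 11, 12}.

{1, 2, 4, 6, 8, 10, 11, 12}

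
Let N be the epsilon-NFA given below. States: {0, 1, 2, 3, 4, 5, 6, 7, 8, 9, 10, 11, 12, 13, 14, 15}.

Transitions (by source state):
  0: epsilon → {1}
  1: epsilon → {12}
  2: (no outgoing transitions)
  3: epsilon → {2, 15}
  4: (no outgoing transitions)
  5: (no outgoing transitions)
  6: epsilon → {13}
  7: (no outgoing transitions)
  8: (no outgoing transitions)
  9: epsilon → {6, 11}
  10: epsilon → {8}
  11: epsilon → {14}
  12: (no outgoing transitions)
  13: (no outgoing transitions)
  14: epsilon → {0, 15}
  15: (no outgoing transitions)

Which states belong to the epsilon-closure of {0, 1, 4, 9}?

{0, 1, 4, 6, 9, 11, 12, 13, 14, 15}

Start with {0, 1, 4, 9}.
From 1 via epsilon: add 12.
From 9 via epsilon: add 6, 11.
From 6 via epsilon: add 13.
From 11 via epsilon: add 14.
From 14 via epsilon: add 15.
No new states can be added; the closed set is {0, 1, 4, 6, 9, 11, 12, 13, 14, 15}.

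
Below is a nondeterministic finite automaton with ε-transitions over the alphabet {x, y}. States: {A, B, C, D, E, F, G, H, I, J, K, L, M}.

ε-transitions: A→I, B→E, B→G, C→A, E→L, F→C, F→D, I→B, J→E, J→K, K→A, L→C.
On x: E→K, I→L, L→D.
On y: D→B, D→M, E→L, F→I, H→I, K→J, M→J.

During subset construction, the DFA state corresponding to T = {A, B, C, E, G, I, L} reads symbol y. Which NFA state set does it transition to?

E on y → {L}.
No y-transition from A, B, C, G, I, L.
Union after reading y: {L}.
Now take the ε-closure:
From L via ε: add C.
From C via ε: add A.
From A via ε: add I.
From I via ε: add B.
From B via ε: add E, G.
No new states can be added; the closed set is {A, B, C, E, G, I, L}.

{A, B, C, E, G, I, L}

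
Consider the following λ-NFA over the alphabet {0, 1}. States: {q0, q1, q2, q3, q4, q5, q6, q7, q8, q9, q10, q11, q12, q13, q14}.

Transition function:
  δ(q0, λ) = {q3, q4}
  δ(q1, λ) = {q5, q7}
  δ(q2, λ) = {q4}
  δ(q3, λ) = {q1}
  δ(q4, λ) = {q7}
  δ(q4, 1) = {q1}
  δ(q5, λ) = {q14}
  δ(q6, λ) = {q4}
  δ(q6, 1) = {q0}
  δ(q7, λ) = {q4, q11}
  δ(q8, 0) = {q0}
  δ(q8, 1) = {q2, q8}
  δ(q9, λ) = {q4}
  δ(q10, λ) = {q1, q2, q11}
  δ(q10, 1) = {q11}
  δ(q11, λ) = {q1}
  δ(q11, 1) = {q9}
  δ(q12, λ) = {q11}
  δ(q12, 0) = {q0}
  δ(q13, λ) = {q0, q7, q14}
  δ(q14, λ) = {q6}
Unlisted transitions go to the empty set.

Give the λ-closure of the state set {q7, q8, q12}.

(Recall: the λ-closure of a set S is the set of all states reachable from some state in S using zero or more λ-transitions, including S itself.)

{q1, q4, q5, q6, q7, q8, q11, q12, q14}

Start with {q7, q8, q12}.
From q7 via λ: add q4, q11.
From q11 via λ: add q1.
From q1 via λ: add q5.
From q5 via λ: add q14.
From q14 via λ: add q6.
No new states can be added; the closed set is {q1, q4, q5, q6, q7, q8, q11, q12, q14}.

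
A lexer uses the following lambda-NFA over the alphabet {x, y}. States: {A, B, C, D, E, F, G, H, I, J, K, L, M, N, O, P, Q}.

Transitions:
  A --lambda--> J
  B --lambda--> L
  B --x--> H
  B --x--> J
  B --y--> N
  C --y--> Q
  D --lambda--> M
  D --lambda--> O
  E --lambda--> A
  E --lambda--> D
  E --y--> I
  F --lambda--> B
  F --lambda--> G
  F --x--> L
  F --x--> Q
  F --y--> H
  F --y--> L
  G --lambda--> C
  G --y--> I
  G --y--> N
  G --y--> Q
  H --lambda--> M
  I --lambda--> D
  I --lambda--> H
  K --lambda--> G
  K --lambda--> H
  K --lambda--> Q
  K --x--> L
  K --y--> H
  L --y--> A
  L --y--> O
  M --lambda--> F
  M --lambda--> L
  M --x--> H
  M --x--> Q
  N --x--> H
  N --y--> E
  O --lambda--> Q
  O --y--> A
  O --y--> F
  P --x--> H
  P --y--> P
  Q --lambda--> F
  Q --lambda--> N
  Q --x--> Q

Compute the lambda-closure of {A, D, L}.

{A, B, C, D, F, G, J, L, M, N, O, Q}

Start with {A, D, L}.
From A via lambda: add J.
From D via lambda: add M, O.
From M via lambda: add F.
From O via lambda: add Q.
From F via lambda: add B, G.
From Q via lambda: add N.
From G via lambda: add C.
No new states can be added; the closed set is {A, B, C, D, F, G, J, L, M, N, O, Q}.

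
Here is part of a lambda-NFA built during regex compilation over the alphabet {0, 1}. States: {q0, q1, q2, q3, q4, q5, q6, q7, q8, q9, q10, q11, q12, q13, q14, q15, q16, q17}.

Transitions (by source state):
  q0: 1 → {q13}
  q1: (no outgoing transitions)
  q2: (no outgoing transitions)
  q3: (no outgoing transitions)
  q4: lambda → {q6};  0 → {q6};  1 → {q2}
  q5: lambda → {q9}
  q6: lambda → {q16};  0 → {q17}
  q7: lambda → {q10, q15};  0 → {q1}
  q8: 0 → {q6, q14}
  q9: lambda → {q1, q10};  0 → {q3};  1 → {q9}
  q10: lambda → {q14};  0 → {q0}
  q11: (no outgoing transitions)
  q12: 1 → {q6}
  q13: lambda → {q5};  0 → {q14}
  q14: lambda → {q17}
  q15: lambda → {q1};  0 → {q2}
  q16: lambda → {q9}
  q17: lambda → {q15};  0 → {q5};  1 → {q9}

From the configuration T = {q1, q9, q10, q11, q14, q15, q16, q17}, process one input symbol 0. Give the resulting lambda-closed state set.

q9 on 0 → {q3}.
q10 on 0 → {q0}.
q15 on 0 → {q2}.
q17 on 0 → {q5}.
No 0-transition from q1, q11, q14, q16.
Union after reading 0: {q0, q2, q3, q5}.
Now take the lambda-closure:
From q5 via lambda: add q9.
From q9 via lambda: add q1, q10.
From q10 via lambda: add q14.
From q14 via lambda: add q17.
From q17 via lambda: add q15.
No new states can be added; the closed set is {q0, q1, q2, q3, q5, q9, q10, q14, q15, q17}.

{q0, q1, q2, q3, q5, q9, q10, q14, q15, q17}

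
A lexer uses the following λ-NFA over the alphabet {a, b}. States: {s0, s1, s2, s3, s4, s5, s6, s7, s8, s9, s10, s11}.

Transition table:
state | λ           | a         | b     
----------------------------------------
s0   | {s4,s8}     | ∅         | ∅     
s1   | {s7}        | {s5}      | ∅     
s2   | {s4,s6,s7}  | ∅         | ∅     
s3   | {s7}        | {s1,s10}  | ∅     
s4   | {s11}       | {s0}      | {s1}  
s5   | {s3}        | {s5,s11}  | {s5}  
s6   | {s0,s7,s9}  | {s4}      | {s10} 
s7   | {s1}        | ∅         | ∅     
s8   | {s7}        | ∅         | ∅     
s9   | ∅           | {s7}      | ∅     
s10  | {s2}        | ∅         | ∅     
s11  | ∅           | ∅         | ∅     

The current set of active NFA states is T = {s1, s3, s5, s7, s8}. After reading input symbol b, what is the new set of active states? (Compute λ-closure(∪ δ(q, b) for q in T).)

{s1, s3, s5, s7}

s5 on b → {s5}.
No b-transition from s1, s3, s7, s8.
Union after reading b: {s5}.
Now take the λ-closure:
From s5 via λ: add s3.
From s3 via λ: add s7.
From s7 via λ: add s1.
No new states can be added; the closed set is {s1, s3, s5, s7}.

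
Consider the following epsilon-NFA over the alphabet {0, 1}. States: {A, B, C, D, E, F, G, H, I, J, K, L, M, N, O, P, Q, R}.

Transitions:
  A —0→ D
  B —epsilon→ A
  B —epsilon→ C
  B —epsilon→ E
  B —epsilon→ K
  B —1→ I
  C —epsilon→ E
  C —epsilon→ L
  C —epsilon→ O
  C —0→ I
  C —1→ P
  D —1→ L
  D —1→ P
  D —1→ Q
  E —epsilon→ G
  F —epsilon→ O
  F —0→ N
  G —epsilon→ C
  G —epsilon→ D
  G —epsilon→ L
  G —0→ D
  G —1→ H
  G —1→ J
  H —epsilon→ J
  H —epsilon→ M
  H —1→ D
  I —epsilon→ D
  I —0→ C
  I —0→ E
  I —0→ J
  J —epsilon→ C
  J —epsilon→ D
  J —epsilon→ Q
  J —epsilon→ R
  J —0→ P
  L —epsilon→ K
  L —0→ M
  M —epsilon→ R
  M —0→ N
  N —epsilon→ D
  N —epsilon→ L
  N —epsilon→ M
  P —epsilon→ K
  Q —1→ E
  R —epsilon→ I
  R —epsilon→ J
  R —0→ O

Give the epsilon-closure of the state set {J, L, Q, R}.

{C, D, E, G, I, J, K, L, O, Q, R}

Start with {J, L, Q, R}.
From J via epsilon: add C, D.
From L via epsilon: add K.
From R via epsilon: add I.
From C via epsilon: add E, O.
From E via epsilon: add G.
No new states can be added; the closed set is {C, D, E, G, I, J, K, L, O, Q, R}.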